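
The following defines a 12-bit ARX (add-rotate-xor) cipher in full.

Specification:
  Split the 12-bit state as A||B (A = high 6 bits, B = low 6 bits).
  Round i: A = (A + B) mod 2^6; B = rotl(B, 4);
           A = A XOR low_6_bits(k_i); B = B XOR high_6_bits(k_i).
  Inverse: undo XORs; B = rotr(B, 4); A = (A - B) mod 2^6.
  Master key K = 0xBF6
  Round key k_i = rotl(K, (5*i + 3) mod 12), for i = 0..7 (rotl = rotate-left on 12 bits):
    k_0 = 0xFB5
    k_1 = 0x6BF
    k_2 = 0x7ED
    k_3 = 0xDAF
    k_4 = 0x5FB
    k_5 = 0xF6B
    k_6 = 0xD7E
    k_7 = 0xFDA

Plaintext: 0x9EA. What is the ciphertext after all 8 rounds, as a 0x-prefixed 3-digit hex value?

0x68D

s_0 = plaintext = 0x9EA
s_1 = Round(s_0, k_0) = 0x914
s_2 = Round(s_1, k_1) = 0x1DF
s_3 = Round(s_2, k_2) = 0x2E8
s_4 = Round(s_3, k_3) = 0x73C
s_5 = Round(s_4, k_4) = 0x8D8
s_6 = Round(s_5, k_5) = 0x43B
s_7 = Round(s_6, k_6) = 0xD4B
s_8 = Round(s_7, k_7) = 0x68D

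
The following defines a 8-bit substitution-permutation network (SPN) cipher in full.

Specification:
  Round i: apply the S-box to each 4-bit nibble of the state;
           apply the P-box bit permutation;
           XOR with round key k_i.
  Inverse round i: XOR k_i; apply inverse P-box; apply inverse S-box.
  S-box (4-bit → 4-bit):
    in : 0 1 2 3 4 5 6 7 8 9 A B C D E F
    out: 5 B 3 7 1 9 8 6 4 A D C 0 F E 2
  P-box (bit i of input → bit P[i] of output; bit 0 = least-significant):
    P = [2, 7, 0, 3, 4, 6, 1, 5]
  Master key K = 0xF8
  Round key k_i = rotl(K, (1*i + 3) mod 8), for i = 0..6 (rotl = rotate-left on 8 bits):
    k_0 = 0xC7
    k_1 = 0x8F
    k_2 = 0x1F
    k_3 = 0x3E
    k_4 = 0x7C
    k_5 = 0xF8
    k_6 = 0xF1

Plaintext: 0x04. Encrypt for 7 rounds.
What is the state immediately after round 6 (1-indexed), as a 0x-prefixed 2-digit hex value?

0x32

s_0 = plaintext = 0x04
s_1 = Round(s_0, k_0) = 0xD1
s_2 = Round(s_1, k_1) = 0x71
s_3 = Round(s_2, k_2) = 0xD1
s_4 = Round(s_3, k_3) = 0xC0
s_5 = Round(s_4, k_4) = 0x79
s_6 = Round(s_5, k_5) = 0x32
s_7 = Round(s_6, k_6) = 0x27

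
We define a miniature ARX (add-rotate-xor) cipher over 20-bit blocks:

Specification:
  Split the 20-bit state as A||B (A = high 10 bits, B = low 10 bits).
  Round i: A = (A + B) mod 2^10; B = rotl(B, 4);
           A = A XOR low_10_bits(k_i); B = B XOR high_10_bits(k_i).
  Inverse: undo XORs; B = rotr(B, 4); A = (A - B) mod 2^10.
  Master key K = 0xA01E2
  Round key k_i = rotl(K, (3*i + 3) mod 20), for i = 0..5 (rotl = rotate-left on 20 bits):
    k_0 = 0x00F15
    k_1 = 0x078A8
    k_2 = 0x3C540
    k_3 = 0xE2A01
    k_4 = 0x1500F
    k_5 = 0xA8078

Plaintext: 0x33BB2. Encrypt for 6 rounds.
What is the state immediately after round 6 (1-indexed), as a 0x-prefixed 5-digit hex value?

0x0CE6B

s_0 = plaintext = 0x33BB2
s_1 = Round(s_0, k_0) = 0xE572D
s_2 = Round(s_1, k_1) = 0x9AAC2
s_3 = Round(s_2, k_2) = 0x1B0DA
s_4 = Round(s_3, k_3) = 0xD1E29
s_5 = Round(s_4, k_4) = 0x5FECC
s_6 = Round(s_5, k_5) = 0x0CE6B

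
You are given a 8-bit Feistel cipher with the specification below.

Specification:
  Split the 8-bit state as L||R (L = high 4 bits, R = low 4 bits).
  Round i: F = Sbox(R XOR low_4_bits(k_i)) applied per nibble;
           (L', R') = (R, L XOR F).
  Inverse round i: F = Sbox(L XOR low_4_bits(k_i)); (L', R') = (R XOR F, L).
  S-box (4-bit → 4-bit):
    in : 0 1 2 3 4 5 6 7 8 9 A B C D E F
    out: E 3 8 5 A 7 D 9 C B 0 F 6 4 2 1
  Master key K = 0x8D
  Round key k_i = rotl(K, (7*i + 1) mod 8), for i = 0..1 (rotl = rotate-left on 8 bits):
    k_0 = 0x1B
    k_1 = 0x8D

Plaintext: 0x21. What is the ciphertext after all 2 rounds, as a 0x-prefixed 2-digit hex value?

s_0 = plaintext = 0x21
s_1 = Round(s_0, k_0) = 0x12
s_2 = Round(s_1, k_1) = 0x20

0x20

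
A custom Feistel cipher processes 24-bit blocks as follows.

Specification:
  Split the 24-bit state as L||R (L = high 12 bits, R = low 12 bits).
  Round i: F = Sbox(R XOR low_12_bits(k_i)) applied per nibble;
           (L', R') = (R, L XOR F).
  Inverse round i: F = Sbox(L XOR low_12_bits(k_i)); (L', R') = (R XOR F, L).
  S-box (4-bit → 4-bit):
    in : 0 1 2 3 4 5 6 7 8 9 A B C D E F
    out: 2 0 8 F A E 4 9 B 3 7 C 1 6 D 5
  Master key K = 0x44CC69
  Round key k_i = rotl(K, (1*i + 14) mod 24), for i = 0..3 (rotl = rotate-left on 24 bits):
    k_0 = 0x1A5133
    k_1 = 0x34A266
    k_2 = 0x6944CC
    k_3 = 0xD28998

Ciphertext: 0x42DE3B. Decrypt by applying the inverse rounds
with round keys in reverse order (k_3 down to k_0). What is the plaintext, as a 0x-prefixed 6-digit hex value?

0x7F813E

s_0 = ciphertext = 0x42DE3B
s_1 = InvRound(s_0, k_3) = 0x8F542D
s_2 = InvRound(s_1, k_2) = 0x5DE8F5
s_3 = InvRound(s_2, k_1) = 0x13E5DE
s_4 = InvRound(s_3, k_0) = 0x7F813E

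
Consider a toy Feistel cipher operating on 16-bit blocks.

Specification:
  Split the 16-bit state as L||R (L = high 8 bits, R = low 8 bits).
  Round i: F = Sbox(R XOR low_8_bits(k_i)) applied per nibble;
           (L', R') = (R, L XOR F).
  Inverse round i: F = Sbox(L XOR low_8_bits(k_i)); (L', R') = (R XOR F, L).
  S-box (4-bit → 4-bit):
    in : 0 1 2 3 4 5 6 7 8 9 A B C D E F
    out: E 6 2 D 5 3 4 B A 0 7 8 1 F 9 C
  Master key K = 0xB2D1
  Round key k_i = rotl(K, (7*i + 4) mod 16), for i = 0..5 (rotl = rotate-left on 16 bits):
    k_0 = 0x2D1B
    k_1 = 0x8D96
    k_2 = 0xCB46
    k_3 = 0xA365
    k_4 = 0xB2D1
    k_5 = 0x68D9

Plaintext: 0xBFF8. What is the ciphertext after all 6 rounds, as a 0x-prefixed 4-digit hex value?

0x844E

s_0 = plaintext = 0xBFF8
s_1 = Round(s_0, k_0) = 0xF822
s_2 = Round(s_1, k_1) = 0x227D
s_3 = Round(s_2, k_2) = 0x7DFA
s_4 = Round(s_3, k_3) = 0xFA71
s_5 = Round(s_4, k_4) = 0x7184
s_6 = Round(s_5, k_5) = 0x844E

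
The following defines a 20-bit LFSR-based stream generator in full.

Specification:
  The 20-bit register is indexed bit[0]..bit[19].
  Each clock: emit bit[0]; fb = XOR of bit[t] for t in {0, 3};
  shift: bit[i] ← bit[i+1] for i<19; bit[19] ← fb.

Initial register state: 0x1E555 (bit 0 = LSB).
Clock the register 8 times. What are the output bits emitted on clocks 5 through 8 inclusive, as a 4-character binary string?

reg_0 = 0x1E555
clock 1: out=1, reg = 0x8F2AA
clock 2: out=0, reg = 0xC7955
clock 3: out=1, reg = 0xE3CAA
clock 4: out=0, reg = 0xF1E55
clock 5: out=1, reg = 0xF8F2A
clock 6: out=0, reg = 0xFC795
clock 7: out=1, reg = 0xFE3CA
clock 8: out=0, reg = 0xFF1E5

1010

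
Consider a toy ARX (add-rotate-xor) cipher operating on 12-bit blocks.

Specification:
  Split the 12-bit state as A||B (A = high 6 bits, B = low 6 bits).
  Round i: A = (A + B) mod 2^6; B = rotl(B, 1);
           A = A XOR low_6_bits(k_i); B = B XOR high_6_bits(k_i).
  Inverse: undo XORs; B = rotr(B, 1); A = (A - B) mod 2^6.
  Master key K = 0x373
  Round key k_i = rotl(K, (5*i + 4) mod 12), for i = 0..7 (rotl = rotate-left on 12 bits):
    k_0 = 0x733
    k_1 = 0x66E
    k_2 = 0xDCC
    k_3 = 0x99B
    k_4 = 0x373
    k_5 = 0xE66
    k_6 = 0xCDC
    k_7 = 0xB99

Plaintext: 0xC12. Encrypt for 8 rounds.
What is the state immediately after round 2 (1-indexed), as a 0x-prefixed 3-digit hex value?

s_0 = plaintext = 0xC12
s_1 = Round(s_0, k_0) = 0xC78
s_2 = Round(s_1, k_1) = 0x1E8
s_3 = Round(s_2, k_2) = 0x8E6
s_4 = Round(s_3, k_3) = 0x4AB
s_5 = Round(s_4, k_4) = 0x39A
s_6 = Round(s_5, k_5) = 0x38D
s_7 = Round(s_6, k_6) = 0x1E9
s_8 = Round(s_7, k_7) = 0xA7D

0x1E8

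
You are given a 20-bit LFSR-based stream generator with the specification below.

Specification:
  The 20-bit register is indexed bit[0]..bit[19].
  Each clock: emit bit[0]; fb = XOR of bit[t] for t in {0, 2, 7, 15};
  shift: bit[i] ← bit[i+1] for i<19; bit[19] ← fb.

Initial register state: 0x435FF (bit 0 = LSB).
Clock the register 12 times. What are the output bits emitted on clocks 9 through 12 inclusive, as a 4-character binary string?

reg_0 = 0x435FF
clock 1: out=1, reg = 0xA1AFF
clock 2: out=1, reg = 0xD0D7F
clock 3: out=1, reg = 0x686BF
clock 4: out=1, reg = 0x3435F
clock 5: out=1, reg = 0x1A1AF
clock 6: out=1, reg = 0x0D0D7
clock 7: out=1, reg = 0x0686B
clock 8: out=1, reg = 0x83435
clock 9: out=1, reg = 0x41A1A
clock 10: out=0, reg = 0x20D0D
clock 11: out=1, reg = 0x10686
clock 12: out=0, reg = 0x08343

1010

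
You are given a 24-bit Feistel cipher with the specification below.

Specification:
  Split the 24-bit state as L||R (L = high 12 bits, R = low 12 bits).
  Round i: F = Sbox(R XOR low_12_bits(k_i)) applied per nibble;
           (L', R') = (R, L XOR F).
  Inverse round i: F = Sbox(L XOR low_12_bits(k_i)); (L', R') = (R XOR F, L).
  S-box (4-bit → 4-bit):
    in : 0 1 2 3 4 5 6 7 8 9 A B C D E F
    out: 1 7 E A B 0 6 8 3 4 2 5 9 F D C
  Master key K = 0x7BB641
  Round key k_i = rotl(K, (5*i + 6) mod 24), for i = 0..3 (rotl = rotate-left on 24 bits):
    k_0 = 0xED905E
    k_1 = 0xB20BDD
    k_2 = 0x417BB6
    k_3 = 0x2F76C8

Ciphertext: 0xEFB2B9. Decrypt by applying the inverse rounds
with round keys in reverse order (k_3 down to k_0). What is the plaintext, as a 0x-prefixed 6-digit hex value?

s_0 = ciphertext = 0xEFB2B9
s_1 = InvRound(s_0, k_3) = 0x113EFB
s_2 = InvRound(s_1, k_2) = 0xCDB113
s_3 = InvRound(s_2, k_1) = 0x905CDB
s_4 = InvRound(s_3, k_0) = 0x8DE905

0x8DE905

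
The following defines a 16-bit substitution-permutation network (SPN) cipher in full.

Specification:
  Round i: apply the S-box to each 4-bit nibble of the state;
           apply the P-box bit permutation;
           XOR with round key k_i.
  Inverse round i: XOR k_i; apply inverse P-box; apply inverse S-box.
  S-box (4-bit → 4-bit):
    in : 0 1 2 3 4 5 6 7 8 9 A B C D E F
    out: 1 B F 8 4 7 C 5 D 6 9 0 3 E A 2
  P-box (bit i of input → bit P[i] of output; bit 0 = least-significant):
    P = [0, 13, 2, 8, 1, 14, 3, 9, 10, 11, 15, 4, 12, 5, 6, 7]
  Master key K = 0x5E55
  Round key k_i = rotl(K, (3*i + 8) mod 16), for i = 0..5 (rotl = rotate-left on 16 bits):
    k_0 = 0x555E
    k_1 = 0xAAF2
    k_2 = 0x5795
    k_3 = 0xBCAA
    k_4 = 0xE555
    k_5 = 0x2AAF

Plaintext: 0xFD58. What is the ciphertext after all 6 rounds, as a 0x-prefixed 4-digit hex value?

0x10E3

s_0 = plaintext = 0xFD58
s_1 = Round(s_0, k_0) = 0x9C61
s_2 = Round(s_1, k_1) = 0x859B
s_3 = Round(s_2, k_2) = 0x8B5D
s_4 = Round(s_3, k_3) = 0xCD64
s_5 = Round(s_4, k_4) = 0x7F69
s_6 = Round(s_5, k_5) = 0x10E3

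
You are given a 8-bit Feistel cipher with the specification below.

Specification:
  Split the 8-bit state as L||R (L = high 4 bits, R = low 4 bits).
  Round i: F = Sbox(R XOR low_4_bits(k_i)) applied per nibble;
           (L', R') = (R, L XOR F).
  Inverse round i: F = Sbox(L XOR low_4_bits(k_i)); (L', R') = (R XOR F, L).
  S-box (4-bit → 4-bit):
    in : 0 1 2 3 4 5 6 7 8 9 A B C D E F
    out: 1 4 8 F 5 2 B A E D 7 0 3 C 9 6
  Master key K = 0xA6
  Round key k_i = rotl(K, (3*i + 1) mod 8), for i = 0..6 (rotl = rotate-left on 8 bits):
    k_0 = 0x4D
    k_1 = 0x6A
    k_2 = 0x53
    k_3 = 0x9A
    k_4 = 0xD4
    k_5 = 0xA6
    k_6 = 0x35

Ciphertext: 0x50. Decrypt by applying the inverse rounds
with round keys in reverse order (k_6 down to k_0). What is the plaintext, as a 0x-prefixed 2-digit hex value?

0x11

s_0 = ciphertext = 0x50
s_1 = InvRound(s_0, k_6) = 0x15
s_2 = InvRound(s_1, k_5) = 0xF1
s_3 = InvRound(s_2, k_4) = 0x1F
s_4 = InvRound(s_3, k_3) = 0xF1
s_5 = InvRound(s_4, k_2) = 0x2F
s_6 = InvRound(s_5, k_1) = 0x12
s_7 = InvRound(s_6, k_0) = 0x11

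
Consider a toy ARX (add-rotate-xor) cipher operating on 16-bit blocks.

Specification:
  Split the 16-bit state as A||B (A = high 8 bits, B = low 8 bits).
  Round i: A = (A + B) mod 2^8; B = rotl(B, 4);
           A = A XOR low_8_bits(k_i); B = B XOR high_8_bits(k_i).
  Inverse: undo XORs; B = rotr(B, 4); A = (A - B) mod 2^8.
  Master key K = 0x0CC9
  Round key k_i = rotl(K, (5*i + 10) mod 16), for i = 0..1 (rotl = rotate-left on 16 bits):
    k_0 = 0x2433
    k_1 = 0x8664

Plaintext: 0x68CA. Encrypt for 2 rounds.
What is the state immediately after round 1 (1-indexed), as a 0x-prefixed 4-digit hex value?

s_0 = plaintext = 0x68CA
s_1 = Round(s_0, k_0) = 0x0188
s_2 = Round(s_1, k_1) = 0xED0E

0x0188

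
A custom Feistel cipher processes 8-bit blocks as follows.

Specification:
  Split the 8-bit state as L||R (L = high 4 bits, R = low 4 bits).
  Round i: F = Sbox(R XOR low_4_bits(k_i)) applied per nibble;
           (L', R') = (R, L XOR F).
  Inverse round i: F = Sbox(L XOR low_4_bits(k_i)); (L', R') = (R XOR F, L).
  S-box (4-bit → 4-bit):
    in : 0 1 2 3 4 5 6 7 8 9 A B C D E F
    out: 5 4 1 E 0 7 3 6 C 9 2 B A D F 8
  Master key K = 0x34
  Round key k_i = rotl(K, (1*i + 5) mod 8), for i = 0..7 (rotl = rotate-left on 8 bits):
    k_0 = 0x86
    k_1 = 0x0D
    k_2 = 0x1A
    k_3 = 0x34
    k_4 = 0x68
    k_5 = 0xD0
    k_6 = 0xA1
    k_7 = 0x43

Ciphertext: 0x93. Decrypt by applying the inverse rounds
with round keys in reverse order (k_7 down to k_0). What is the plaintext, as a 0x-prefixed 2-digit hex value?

s_0 = ciphertext = 0x93
s_1 = InvRound(s_0, k_7) = 0x19
s_2 = InvRound(s_1, k_6) = 0xC1
s_3 = InvRound(s_2, k_5) = 0xBC
s_4 = InvRound(s_3, k_4) = 0x2B
s_5 = InvRound(s_4, k_3) = 0x82
s_6 = InvRound(s_5, k_2) = 0x38
s_7 = InvRound(s_6, k_1) = 0x73
s_8 = InvRound(s_7, k_0) = 0x77

0x77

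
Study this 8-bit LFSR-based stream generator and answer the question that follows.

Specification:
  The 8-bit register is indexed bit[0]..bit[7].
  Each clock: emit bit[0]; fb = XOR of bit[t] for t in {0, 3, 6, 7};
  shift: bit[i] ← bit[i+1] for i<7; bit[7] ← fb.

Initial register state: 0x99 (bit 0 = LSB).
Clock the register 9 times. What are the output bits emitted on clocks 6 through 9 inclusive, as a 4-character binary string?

0011

reg_0 = 0x99
clock 1: out=1, reg = 0xCC
clock 2: out=0, reg = 0xE6
clock 3: out=0, reg = 0x73
clock 4: out=1, reg = 0x39
clock 5: out=1, reg = 0x1C
clock 6: out=0, reg = 0x8E
clock 7: out=0, reg = 0x47
clock 8: out=1, reg = 0x23
clock 9: out=1, reg = 0x91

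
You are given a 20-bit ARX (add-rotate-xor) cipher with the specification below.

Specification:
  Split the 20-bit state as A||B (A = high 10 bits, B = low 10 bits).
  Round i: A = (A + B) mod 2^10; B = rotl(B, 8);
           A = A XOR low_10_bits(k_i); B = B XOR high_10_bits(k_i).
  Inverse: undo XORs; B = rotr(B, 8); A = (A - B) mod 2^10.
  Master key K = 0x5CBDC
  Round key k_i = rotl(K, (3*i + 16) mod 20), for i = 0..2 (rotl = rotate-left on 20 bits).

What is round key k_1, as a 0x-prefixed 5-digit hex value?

K = 0x5CBDC
k_0 = rotl(K, (3*0+16) mod 20) = rotl(K, 16) = 0xC5CBD
k_1 = rotl(K, (3*1+16) mod 20) = rotl(K, 19) = 0x2E5EE

0x2E5EE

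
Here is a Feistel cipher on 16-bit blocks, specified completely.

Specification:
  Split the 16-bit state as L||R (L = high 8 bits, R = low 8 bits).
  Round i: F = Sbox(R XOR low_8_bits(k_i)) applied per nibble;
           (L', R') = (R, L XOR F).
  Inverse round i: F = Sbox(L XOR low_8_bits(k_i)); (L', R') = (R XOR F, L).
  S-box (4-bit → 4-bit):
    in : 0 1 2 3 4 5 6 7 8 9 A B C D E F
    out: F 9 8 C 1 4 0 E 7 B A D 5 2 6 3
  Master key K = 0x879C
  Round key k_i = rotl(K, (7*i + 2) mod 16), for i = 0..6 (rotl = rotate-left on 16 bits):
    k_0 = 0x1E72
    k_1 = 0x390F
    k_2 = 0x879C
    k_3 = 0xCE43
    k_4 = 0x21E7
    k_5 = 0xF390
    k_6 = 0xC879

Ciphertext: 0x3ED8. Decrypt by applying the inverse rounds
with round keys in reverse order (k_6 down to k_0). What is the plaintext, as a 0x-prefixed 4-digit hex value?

s_0 = ciphertext = 0x3ED8
s_1 = InvRound(s_0, k_6) = 0xC63E
s_2 = InvRound(s_1, k_5) = 0x7EC6
s_3 = InvRound(s_2, k_4) = 0x7D7E
s_4 = InvRound(s_3, k_3) = 0xB87D
s_5 = InvRound(s_4, k_2) = 0xFCB8
s_6 = InvRound(s_5, k_1) = 0x84FC
s_7 = InvRound(s_6, k_0) = 0xCC84

0xCC84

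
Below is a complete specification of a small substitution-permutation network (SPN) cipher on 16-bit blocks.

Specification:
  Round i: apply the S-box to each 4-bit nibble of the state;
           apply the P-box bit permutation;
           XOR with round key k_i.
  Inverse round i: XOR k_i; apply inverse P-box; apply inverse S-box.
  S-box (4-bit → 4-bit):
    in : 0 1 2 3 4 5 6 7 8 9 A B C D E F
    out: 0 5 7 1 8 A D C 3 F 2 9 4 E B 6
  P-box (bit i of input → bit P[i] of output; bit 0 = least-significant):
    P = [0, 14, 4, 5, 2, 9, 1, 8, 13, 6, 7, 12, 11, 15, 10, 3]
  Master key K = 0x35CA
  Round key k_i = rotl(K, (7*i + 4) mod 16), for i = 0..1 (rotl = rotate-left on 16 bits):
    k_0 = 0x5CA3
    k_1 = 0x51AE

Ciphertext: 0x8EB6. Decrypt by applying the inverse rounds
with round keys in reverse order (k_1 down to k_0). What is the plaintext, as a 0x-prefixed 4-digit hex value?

0xEF3D

s_0 = ciphertext = 0x8EB6
s_1 = InvRound(s_0, k_1) = 0x945F
s_2 = InvRound(s_1, k_0) = 0xEF3D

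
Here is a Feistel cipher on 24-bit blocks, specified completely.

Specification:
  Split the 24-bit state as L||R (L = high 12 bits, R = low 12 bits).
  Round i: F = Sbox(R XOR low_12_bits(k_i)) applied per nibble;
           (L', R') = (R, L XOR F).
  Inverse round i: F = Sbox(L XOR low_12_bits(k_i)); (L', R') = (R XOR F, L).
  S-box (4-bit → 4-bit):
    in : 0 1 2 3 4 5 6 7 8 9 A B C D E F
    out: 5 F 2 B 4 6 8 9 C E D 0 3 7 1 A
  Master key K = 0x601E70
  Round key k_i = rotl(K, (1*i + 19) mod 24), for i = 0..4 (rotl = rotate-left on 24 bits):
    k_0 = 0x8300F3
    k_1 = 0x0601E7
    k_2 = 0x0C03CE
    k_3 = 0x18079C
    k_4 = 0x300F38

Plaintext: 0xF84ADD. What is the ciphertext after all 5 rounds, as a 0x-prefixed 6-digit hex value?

s_0 = plaintext = 0xF84ADD
s_1 = Round(s_0, k_0) = 0xADD2A5
s_2 = Round(s_1, k_1) = 0x2A519F
s_3 = Round(s_2, k_2) = 0x19F0CA
s_4 = Round(s_3, k_3) = 0x0CA8F7
s_5 = Round(s_4, k_4) = 0x8F79F0

0x8F79F0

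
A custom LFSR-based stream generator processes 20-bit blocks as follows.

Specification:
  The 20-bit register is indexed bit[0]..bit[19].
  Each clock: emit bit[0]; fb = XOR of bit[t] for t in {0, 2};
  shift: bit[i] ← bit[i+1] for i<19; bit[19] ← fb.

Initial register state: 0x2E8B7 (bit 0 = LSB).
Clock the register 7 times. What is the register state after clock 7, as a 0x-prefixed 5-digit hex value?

0x345D1

reg_0 = 0x2E8B7
clock 1: out=1, reg = 0x1745B
clock 2: out=1, reg = 0x8BA2D
clock 3: out=1, reg = 0x45D16
clock 4: out=0, reg = 0xA2E8B
clock 5: out=1, reg = 0xD1745
clock 6: out=1, reg = 0x68BA2
clock 7: out=0, reg = 0x345D1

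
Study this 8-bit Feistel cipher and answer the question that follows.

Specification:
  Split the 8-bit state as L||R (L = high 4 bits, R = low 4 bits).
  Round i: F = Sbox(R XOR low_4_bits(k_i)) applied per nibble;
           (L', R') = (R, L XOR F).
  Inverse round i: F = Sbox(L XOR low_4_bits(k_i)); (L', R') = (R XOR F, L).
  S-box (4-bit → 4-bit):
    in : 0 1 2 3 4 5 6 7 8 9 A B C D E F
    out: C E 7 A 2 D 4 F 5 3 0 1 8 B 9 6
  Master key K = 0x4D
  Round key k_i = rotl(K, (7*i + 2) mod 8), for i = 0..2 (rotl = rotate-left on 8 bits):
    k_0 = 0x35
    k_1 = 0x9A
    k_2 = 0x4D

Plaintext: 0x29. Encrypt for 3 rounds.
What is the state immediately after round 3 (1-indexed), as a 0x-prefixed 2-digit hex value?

0x5F

s_0 = plaintext = 0x29
s_1 = Round(s_0, k_0) = 0x9A
s_2 = Round(s_1, k_1) = 0xA5
s_3 = Round(s_2, k_2) = 0x5F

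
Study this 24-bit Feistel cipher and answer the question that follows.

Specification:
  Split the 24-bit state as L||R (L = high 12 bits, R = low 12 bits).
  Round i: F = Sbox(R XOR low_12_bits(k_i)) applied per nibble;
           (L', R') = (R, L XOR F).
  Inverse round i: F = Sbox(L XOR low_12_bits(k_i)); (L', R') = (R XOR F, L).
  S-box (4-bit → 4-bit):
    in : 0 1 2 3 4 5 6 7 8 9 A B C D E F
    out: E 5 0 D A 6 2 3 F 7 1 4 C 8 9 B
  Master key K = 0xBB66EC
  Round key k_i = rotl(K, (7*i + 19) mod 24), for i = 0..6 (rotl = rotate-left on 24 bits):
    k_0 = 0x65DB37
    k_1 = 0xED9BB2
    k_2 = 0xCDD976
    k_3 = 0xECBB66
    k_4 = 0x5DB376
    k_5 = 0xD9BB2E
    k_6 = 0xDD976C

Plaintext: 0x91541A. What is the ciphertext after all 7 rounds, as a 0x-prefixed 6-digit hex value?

0x155A76

s_0 = plaintext = 0x91541A
s_1 = Round(s_0, k_0) = 0x41A21D
s_2 = Round(s_1, k_1) = 0x21D301
s_3 = Round(s_2, k_2) = 0x30132E
s_4 = Round(s_3, k_3) = 0x32ECAE
s_5 = Round(s_4, k_4) = 0xCAE8A1
s_6 = Round(s_5, k_5) = 0x8A1155
s_7 = Round(s_6, k_6) = 0x155A76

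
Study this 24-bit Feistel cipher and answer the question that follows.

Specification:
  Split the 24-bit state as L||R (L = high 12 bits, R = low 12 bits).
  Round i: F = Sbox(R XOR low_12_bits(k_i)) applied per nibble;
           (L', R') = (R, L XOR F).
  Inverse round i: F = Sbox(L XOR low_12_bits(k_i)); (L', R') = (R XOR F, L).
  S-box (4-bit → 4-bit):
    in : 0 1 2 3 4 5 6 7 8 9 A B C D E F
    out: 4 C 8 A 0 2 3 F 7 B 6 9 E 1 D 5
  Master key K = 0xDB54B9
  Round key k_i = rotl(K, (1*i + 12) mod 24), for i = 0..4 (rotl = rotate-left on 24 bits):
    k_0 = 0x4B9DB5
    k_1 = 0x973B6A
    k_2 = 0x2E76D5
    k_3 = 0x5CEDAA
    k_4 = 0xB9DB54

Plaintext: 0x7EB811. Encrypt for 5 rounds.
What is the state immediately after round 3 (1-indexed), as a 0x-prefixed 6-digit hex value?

s_0 = plaintext = 0x7EB811
s_1 = Round(s_0, k_0) = 0x81158B
s_2 = Round(s_1, k_1) = 0x58B5CD
s_3 = Round(s_2, k_2) = 0x5CDF4C
s_4 = Round(s_3, k_3) = 0xF4CD1E
s_5 = Round(s_4, k_4) = 0xD1EC4A

0x5CDF4C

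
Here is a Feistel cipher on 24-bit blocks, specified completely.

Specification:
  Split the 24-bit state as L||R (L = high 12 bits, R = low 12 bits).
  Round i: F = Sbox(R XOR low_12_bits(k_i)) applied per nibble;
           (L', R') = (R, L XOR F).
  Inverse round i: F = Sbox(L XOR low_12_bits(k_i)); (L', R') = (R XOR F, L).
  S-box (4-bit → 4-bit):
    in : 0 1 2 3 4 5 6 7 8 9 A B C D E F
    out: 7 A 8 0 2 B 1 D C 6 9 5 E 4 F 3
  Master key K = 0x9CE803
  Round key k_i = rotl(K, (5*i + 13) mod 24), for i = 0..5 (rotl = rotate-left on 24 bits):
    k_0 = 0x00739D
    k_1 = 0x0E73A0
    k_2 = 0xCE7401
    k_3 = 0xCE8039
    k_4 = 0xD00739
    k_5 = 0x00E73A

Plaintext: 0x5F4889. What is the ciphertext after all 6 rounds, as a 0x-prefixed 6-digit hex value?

s_0 = plaintext = 0x5F4889
s_1 = Round(s_0, k_0) = 0x889056
s_2 = Round(s_1, k_1) = 0x0568B8
s_3 = Round(s_2, k_2) = 0x8B8E00
s_4 = Round(s_3, k_3) = 0xE007BE
s_5 = Round(s_4, k_4) = 0x7BE9CD
s_6 = Round(s_5, k_5) = 0x9CD883

0x9CD883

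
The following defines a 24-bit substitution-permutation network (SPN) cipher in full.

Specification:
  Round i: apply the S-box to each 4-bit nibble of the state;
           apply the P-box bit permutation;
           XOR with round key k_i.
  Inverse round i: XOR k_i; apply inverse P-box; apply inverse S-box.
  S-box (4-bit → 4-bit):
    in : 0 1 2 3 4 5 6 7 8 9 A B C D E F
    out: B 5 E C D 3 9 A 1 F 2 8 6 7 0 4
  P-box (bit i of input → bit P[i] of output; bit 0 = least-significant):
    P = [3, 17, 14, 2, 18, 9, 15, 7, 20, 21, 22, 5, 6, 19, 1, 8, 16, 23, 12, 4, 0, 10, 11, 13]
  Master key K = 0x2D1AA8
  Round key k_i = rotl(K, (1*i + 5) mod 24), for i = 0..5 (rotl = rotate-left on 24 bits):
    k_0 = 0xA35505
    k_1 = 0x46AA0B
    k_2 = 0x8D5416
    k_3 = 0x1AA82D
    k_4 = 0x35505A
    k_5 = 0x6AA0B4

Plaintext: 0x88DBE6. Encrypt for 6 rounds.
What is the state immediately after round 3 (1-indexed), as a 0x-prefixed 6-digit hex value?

0x84DE12

s_0 = plaintext = 0x88DBE6
s_1 = Round(s_0, k_0) = 0xAA556A
s_2 = Round(s_1, k_1) = 0xF8AECB
s_3 = Round(s_2, k_2) = 0x84DE12
s_4 = Round(s_3, k_3) = 0x15787A
s_5 = Round(s_4, k_4) = 0xAE5BDB
s_6 = Round(s_5, k_5) = 0x6626D0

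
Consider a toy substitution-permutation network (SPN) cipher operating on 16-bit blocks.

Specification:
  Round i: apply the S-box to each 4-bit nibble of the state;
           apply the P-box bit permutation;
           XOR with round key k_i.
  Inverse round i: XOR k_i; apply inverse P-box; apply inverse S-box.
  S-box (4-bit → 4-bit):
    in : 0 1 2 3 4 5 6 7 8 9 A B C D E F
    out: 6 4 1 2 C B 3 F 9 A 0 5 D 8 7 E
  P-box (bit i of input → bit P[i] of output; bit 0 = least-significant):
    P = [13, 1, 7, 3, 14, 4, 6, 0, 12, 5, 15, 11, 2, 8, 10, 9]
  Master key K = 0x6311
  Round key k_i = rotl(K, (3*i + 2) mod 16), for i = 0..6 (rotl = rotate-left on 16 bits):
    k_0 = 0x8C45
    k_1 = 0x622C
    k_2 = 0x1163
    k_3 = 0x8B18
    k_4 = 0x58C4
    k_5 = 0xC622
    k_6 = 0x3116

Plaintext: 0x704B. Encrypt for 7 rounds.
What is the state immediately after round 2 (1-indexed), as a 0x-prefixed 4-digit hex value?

s_0 = plaintext = 0x704B
s_1 = Round(s_0, k_0) = 0x2BA0
s_2 = Round(s_1, k_1) = 0xF2AA
s_3 = Round(s_2, k_2) = 0x0663
s_4 = Round(s_3, k_3) = 0xDE2A
s_5 = Round(s_4, k_4) = 0x8AE4
s_6 = Round(s_5, k_5) = 0x84FE
s_7 = Round(s_6, k_6) = 0x9BC1

0xF2AA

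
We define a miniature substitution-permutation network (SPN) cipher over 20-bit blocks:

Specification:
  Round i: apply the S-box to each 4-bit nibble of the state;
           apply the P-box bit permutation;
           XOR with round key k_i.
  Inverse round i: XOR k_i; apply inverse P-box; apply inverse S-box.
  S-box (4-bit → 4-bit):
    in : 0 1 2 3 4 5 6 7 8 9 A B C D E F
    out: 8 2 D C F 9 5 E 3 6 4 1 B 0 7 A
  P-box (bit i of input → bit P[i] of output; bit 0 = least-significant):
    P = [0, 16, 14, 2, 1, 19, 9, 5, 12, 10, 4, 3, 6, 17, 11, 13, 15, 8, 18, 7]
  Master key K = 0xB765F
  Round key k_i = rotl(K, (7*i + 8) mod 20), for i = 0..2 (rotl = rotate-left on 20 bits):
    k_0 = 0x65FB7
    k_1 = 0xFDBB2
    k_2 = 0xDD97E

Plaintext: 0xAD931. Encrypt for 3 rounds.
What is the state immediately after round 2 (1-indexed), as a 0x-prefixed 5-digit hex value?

s_0 = plaintext = 0xAD931
s_1 = Round(s_0, k_0) = 0x35987
s_2 = Round(s_1, k_1) = 0x2BF64
s_3 = Round(s_2, k_2) = 0x81FB1

0x2BF64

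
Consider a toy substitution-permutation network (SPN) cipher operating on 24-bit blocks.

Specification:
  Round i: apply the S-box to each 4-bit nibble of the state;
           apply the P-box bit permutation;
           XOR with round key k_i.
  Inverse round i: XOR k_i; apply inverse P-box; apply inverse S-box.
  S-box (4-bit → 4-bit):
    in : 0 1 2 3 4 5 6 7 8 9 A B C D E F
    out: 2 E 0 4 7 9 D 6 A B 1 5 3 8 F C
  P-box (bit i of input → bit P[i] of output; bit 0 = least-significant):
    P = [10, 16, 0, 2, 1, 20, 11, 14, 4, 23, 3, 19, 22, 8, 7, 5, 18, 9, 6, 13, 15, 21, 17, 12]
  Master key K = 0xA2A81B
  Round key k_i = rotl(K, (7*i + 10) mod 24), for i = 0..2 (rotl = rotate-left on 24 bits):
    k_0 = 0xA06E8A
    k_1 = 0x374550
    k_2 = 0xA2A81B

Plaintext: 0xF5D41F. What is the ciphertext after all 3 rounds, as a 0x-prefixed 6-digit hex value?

0x608EA8

s_0 = plaintext = 0xF5D41F
s_1 = Round(s_0, k_0) = 0x3616B7
s_2 = Round(s_1, k_1) = 0x386CAB
s_3 = Round(s_2, k_2) = 0x608EA8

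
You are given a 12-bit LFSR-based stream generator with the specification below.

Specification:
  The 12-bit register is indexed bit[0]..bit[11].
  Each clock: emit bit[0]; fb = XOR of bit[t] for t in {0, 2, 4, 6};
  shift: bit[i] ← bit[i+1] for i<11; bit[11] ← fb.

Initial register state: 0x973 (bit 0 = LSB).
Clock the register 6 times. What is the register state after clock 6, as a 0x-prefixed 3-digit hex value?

reg_0 = 0x973
clock 1: out=1, reg = 0xCB9
clock 2: out=1, reg = 0x65C
clock 3: out=0, reg = 0xB2E
clock 4: out=0, reg = 0xD97
clock 5: out=1, reg = 0xECB
clock 6: out=1, reg = 0x765

0x765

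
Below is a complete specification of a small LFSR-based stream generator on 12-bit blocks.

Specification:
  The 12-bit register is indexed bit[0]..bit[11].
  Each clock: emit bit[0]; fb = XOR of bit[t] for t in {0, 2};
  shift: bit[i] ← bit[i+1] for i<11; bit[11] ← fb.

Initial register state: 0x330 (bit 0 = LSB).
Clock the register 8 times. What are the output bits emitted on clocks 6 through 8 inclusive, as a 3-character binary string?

100

reg_0 = 0x330
clock 1: out=0, reg = 0x198
clock 2: out=0, reg = 0x0CC
clock 3: out=0, reg = 0x866
clock 4: out=0, reg = 0xC33
clock 5: out=1, reg = 0xE19
clock 6: out=1, reg = 0xF0C
clock 7: out=0, reg = 0xF86
clock 8: out=0, reg = 0xFC3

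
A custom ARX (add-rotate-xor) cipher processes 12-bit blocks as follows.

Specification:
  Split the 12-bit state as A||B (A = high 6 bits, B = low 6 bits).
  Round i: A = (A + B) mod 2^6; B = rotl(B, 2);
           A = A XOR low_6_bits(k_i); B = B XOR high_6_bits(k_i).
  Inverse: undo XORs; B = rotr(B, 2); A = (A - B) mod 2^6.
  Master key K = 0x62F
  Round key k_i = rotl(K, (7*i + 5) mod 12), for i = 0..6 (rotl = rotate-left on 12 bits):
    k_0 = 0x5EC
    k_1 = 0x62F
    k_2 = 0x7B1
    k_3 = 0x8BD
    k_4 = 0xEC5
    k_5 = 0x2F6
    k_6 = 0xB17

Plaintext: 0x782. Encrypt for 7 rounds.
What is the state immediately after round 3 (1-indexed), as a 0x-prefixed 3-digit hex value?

0x608

s_0 = plaintext = 0x782
s_1 = Round(s_0, k_0) = 0x31F
s_2 = Round(s_1, k_1) = 0x125
s_3 = Round(s_2, k_2) = 0x608
s_4 = Round(s_3, k_3) = 0x742
s_5 = Round(s_4, k_4) = 0x6B3
s_6 = Round(s_5, k_5) = 0xEC4
s_7 = Round(s_6, k_6) = 0xA3C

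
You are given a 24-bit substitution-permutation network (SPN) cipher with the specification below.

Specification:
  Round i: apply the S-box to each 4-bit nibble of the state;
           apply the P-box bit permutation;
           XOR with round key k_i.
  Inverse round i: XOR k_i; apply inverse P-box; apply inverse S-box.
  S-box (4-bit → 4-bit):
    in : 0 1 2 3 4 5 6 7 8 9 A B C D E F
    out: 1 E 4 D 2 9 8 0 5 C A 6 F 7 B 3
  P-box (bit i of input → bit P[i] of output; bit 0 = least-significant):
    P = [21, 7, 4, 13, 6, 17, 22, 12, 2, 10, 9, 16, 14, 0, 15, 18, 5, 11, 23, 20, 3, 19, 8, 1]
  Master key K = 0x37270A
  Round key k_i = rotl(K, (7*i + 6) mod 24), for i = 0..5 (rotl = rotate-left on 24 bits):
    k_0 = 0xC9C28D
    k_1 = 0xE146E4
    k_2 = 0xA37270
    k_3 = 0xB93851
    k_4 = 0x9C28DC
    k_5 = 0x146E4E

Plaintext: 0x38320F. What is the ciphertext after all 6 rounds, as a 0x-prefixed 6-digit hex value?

0x3D5B3F

s_0 = plaintext = 0x38320F
s_1 = Round(s_0, k_0) = 0x6D0167
s_2 = Round(s_1, k_1) = 0x6018C6
s_3 = Round(s_2, k_2) = 0xE5C017
s_4 = Round(s_3, k_3) = 0xE7E87E
s_5 = Round(s_4, k_4) = 0xB04A53
s_6 = Round(s_5, k_5) = 0x3D5B3F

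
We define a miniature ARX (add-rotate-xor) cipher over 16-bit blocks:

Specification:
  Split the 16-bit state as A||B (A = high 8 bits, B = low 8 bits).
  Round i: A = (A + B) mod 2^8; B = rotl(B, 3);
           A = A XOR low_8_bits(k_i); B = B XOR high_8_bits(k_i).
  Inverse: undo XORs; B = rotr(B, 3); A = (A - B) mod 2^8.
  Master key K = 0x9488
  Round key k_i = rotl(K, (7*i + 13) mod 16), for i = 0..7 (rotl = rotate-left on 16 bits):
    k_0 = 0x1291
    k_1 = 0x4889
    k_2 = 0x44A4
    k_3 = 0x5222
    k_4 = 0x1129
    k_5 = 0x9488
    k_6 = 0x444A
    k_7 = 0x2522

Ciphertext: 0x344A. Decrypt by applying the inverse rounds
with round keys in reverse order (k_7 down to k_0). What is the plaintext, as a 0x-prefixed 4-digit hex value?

s_0 = ciphertext = 0x344A
s_1 = InvRound(s_0, k_7) = 0x29ED
s_2 = InvRound(s_1, k_6) = 0x2E35
s_3 = InvRound(s_2, k_5) = 0x7234
s_4 = InvRound(s_3, k_4) = 0xB7A4
s_5 = InvRound(s_4, k_3) = 0xB7DE
s_6 = InvRound(s_5, k_2) = 0xC053
s_7 = InvRound(s_6, k_1) = 0xE663
s_8 = InvRound(s_7, k_0) = 0x492E

0x492E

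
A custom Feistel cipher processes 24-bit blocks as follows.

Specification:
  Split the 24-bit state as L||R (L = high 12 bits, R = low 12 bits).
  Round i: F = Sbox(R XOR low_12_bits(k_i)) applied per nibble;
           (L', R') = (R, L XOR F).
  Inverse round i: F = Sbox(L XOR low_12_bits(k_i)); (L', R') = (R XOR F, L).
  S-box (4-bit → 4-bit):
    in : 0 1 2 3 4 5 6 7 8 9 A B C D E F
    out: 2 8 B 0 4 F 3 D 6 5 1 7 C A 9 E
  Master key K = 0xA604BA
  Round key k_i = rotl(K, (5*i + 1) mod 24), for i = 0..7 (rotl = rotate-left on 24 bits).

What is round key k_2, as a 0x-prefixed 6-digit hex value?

K = 0xA604BA
k_0 = rotl(K, (5*0+1) mod 24) = rotl(K, 1) = 0x4C0975
k_1 = rotl(K, (5*1+1) mod 24) = rotl(K, 6) = 0x812EA9
k_2 = rotl(K, (5*2+1) mod 24) = rotl(K, 11) = 0x25D530

0x25D530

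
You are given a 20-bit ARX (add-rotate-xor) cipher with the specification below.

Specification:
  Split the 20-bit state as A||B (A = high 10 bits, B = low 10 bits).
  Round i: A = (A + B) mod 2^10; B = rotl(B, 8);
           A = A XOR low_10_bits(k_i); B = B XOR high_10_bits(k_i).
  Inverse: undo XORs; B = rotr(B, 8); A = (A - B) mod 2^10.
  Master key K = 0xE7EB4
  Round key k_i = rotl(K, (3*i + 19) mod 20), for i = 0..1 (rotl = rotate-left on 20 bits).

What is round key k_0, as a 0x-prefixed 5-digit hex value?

K = 0xE7EB4
k_0 = rotl(K, (3*0+19) mod 20) = rotl(K, 19) = 0x73F5A

0x73F5A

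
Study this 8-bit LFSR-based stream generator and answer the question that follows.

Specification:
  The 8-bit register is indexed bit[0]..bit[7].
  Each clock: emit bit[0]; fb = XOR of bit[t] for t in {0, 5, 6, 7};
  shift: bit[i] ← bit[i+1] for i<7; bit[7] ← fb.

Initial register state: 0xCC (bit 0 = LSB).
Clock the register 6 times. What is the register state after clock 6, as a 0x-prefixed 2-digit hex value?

reg_0 = 0xCC
clock 1: out=0, reg = 0x66
clock 2: out=0, reg = 0x33
clock 3: out=1, reg = 0x19
clock 4: out=1, reg = 0x8C
clock 5: out=0, reg = 0xC6
clock 6: out=0, reg = 0x63

0x63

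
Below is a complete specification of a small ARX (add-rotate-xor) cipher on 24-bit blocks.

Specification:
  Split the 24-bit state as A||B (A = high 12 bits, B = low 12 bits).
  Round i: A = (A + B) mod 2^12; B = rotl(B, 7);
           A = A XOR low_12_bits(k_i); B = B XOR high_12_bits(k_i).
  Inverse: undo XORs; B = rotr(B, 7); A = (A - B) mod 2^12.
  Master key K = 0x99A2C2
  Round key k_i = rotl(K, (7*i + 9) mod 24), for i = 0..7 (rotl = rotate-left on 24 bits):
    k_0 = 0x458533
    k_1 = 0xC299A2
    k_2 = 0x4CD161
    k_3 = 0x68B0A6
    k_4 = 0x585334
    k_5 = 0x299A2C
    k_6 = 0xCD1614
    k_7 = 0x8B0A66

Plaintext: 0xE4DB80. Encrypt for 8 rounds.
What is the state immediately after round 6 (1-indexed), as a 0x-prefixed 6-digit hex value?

0xE7201F

s_0 = plaintext = 0xE4DB80
s_1 = Round(s_0, k_0) = 0xCFE404
s_2 = Round(s_1, k_1) = 0x8A0E09
s_3 = Round(s_2, k_2) = 0x7C803D
s_4 = Round(s_3, k_3) = 0x8A380A
s_5 = Round(s_4, k_4) = 0x3990C5
s_6 = Round(s_5, k_5) = 0xE7201F
s_7 = Round(s_6, k_6) = 0x885351
s_8 = Round(s_7, k_7) = 0x1B002A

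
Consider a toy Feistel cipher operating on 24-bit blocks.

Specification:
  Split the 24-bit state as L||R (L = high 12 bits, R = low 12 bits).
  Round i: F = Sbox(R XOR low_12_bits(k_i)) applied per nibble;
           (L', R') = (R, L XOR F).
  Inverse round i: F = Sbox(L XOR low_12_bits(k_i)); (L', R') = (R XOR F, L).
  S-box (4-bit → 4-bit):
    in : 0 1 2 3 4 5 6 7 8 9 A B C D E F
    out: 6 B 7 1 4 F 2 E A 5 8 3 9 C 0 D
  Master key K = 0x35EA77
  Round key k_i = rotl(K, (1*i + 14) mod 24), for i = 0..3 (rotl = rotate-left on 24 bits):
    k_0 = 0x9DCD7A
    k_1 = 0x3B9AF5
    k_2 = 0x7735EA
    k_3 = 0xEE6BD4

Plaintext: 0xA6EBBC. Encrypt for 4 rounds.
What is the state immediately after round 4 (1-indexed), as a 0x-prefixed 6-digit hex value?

0xDEDECC

s_0 = plaintext = 0xA6EBBC
s_1 = Round(s_0, k_0) = 0xBBC8FC
s_2 = Round(s_1, k_1) = 0x8FCCD9
s_3 = Round(s_2, k_2) = 0xCD9DED
s_4 = Round(s_3, k_3) = 0xDEDECC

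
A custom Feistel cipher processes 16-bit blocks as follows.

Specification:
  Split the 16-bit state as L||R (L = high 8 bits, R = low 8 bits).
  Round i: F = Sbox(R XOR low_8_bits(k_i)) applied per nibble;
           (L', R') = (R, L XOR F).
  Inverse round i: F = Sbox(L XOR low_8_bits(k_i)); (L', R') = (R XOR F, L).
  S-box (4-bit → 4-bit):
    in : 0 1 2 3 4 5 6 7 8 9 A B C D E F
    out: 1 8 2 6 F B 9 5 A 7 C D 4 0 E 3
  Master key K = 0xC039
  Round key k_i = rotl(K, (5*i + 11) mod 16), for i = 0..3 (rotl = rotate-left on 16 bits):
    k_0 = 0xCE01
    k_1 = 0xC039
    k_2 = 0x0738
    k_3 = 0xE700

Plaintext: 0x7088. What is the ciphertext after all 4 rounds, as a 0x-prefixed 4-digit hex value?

s_0 = plaintext = 0x7088
s_1 = Round(s_0, k_0) = 0x88D7
s_2 = Round(s_1, k_1) = 0xD766
s_3 = Round(s_2, k_2) = 0x6669
s_4 = Round(s_3, k_3) = 0x69F1

0x69F1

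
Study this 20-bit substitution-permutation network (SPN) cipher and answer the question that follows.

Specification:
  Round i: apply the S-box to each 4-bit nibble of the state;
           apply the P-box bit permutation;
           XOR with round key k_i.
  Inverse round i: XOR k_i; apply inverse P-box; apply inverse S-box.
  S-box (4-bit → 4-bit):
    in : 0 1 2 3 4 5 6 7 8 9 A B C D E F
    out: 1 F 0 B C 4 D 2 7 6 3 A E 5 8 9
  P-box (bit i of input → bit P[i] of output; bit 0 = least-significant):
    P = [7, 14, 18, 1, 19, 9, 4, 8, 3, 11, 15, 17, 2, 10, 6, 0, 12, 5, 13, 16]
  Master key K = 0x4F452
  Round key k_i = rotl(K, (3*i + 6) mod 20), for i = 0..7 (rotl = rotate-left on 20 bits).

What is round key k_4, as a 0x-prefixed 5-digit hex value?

K = 0x4F452
k_0 = rotl(K, (3*0+6) mod 20) = rotl(K, 6) = 0xD1493
k_1 = rotl(K, (3*1+6) mod 20) = rotl(K, 9) = 0x8A49E
k_2 = rotl(K, (3*2+6) mod 20) = rotl(K, 12) = 0x524F4
k_3 = rotl(K, (3*3+6) mod 20) = rotl(K, 15) = 0x927A2
k_4 = rotl(K, (3*4+6) mod 20) = rotl(K, 18) = 0x93D14

0x93D14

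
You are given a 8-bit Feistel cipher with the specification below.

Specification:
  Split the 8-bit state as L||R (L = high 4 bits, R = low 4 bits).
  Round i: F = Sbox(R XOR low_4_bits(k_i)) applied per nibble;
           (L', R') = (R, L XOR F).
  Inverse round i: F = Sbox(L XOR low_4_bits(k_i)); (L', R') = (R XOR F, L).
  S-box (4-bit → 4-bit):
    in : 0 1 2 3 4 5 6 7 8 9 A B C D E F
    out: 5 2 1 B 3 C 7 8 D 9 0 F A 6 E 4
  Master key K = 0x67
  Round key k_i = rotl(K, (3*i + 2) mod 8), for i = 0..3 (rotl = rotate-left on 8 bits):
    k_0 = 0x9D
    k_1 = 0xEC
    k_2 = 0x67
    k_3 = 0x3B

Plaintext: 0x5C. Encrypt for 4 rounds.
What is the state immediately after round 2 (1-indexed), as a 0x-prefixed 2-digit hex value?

s_0 = plaintext = 0x5C
s_1 = Round(s_0, k_0) = 0xC7
s_2 = Round(s_1, k_1) = 0x73
s_3 = Round(s_2, k_2) = 0x34
s_4 = Round(s_3, k_3) = 0x47

0x73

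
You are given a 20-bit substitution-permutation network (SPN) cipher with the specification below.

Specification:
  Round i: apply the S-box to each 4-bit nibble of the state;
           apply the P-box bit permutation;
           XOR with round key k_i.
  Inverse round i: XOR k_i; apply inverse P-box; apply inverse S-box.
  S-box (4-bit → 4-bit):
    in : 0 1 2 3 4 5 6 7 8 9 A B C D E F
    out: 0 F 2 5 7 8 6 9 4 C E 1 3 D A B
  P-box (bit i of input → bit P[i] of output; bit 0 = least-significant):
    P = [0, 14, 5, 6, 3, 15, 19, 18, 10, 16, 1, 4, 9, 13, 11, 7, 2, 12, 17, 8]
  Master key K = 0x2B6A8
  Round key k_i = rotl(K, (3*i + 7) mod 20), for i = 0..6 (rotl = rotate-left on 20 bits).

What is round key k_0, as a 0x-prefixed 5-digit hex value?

0xB5415

K = 0x2B6A8
k_0 = rotl(K, (3*0+7) mod 20) = rotl(K, 7) = 0xB5415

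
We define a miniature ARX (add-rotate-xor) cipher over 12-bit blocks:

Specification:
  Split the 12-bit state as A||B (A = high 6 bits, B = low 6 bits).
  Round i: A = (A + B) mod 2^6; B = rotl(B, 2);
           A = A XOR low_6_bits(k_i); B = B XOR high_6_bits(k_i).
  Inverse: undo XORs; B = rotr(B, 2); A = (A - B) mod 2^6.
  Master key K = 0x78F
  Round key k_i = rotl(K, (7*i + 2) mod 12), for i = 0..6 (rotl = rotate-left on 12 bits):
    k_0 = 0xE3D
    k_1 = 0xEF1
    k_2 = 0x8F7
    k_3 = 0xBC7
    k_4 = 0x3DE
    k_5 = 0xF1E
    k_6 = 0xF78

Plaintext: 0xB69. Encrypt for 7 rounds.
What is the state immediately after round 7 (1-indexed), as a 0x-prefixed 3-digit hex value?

0xFFC

s_0 = plaintext = 0xB69
s_1 = Round(s_0, k_0) = 0xADE
s_2 = Round(s_1, k_1) = 0xE02
s_3 = Round(s_2, k_2) = 0x36B
s_4 = Round(s_3, k_3) = 0xFC1
s_5 = Round(s_4, k_4) = 0x78B
s_6 = Round(s_5, k_5) = 0xDD0
s_7 = Round(s_6, k_6) = 0xFFC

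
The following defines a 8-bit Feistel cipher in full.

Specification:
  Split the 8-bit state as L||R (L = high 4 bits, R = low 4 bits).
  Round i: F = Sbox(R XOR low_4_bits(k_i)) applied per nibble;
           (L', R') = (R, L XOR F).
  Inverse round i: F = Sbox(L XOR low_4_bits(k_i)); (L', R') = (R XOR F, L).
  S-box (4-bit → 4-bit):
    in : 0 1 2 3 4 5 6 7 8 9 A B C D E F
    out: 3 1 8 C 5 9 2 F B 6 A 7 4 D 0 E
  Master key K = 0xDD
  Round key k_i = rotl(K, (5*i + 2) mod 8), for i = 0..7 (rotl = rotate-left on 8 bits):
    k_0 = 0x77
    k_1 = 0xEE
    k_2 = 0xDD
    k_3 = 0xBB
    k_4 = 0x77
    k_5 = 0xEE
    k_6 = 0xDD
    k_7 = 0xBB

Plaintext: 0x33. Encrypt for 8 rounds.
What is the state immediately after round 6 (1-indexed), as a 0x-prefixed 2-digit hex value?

0x5A

s_0 = plaintext = 0x33
s_1 = Round(s_0, k_0) = 0x36
s_2 = Round(s_1, k_1) = 0x68
s_3 = Round(s_2, k_2) = 0x8F
s_4 = Round(s_3, k_3) = 0xFD
s_5 = Round(s_4, k_4) = 0xD5
s_6 = Round(s_5, k_5) = 0x5A
s_7 = Round(s_6, k_6) = 0xAA
s_8 = Round(s_7, k_7) = 0xAB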